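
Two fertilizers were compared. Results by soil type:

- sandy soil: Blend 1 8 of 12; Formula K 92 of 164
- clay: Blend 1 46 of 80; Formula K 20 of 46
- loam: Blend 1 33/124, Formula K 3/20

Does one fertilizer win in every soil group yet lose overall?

Yes

Sandy soil: Blend 1 8/12 = 66.7%, Formula K 92/164 = 56.1% → Blend 1
Clay: Blend 1 46/80 = 57.5%, Formula K 20/46 = 43.5% → Blend 1
Loam: Blend 1 33/124 = 26.6%, Formula K 3/20 = 15.0% → Blend 1
Overall: Blend 1 87/216 = 40.3%, Formula K 115/230 = 50.0% → Formula K
Blend 1 wins each soil group but Formula K wins overall — the comparison reverses. Blend 1's plots skew toward loam, which has a lower base rate.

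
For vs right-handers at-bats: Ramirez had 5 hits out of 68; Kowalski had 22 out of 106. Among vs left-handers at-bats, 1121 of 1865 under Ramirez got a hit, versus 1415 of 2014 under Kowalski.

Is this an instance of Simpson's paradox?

Vs right-handers: Ramirez 5/68 = 7.4%, Kowalski 22/106 = 20.8% → Kowalski
Vs left-handers: Ramirez 1121/1865 = 60.1%, Kowalski 1415/2014 = 70.3% → Kowalski
Overall: Ramirez 1126/1933 = 58.3%, Kowalski 1437/2120 = 67.8% → Kowalski
Kowalski wins overall and in every pitcher group — no reversal.

No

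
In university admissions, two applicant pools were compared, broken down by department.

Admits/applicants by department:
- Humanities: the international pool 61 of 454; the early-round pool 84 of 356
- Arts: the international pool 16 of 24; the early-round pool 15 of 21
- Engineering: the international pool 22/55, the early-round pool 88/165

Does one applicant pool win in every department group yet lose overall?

Humanities: the international pool 61/454 = 13.4%, the early-round pool 84/356 = 23.6% → the early-round pool
Arts: the international pool 16/24 = 66.7%, the early-round pool 15/21 = 71.4% → the early-round pool
Engineering: the international pool 22/55 = 40.0%, the early-round pool 88/165 = 53.3% → the early-round pool
Overall: the international pool 99/533 = 18.6%, the early-round pool 187/542 = 34.5% → the early-round pool
The early-round pool wins overall and in every department group — no reversal.

No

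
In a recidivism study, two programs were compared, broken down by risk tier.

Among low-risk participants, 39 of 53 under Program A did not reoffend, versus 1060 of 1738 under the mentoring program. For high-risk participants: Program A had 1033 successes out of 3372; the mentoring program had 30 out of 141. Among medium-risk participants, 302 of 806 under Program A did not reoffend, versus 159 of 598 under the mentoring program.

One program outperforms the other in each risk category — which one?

Low-risk: Program A 39/53 = 73.6%, the mentoring program 1060/1738 = 61.0% → Program A
High-risk: Program A 1033/3372 = 30.6%, the mentoring program 30/141 = 21.3% → Program A
Medium-risk: Program A 302/806 = 37.5%, the mentoring program 159/598 = 26.6% → Program A
Program A has the higher rate in all 3 groups.

Program A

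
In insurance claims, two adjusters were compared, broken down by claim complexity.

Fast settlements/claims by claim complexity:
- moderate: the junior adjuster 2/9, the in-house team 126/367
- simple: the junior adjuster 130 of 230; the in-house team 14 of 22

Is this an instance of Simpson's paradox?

Moderate: the junior adjuster 2/9 = 22.2%, the in-house team 126/367 = 34.3% → the in-house team
Simple: the junior adjuster 130/230 = 56.5%, the in-house team 14/22 = 63.6% → the in-house team
Overall: the junior adjuster 132/239 = 55.2%, the in-house team 140/389 = 36.0% → the junior adjuster
The in-house team wins each claim group but the junior adjuster wins overall — the comparison reverses. The in-house team's claims skew toward moderate, which has a lower base rate.

Yes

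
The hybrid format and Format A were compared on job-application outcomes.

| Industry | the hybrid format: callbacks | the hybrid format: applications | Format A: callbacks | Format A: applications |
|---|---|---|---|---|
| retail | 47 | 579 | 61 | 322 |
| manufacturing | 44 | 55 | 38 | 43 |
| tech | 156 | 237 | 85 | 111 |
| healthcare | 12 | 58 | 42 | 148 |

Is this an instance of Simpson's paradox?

Retail: the hybrid format 47/579 = 8.1%, Format A 61/322 = 18.9% → Format A
Manufacturing: the hybrid format 44/55 = 80.0%, Format A 38/43 = 88.4% → Format A
Tech: the hybrid format 156/237 = 65.8%, Format A 85/111 = 76.6% → Format A
Healthcare: the hybrid format 12/58 = 20.7%, Format A 42/148 = 28.4% → Format A
Overall: the hybrid format 259/929 = 27.9%, Format A 226/624 = 36.2% → Format A
Format A wins overall and in every industry group — no reversal.

No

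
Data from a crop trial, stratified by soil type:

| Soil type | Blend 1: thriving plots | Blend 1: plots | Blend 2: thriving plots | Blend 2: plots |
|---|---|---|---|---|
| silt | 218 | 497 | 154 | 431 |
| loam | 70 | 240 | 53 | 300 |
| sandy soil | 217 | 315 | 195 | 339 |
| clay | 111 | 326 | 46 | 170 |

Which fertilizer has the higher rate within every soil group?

Blend 1

Silt: Blend 1 218/497 = 43.9%, Blend 2 154/431 = 35.7% → Blend 1
Loam: Blend 1 70/240 = 29.2%, Blend 2 53/300 = 17.7% → Blend 1
Sandy soil: Blend 1 217/315 = 68.9%, Blend 2 195/339 = 57.5% → Blend 1
Clay: Blend 1 111/326 = 34.0%, Blend 2 46/170 = 27.1% → Blend 1
Blend 1 has the higher rate in all 4 groups.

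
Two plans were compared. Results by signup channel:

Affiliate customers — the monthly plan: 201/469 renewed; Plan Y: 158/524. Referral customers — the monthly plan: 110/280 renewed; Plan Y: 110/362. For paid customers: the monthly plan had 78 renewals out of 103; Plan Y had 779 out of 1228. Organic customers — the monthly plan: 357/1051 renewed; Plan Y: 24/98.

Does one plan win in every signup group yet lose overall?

Affiliate: the monthly plan 201/469 = 42.9%, Plan Y 158/524 = 30.2% → the monthly plan
Referral: the monthly plan 110/280 = 39.3%, Plan Y 110/362 = 30.4% → the monthly plan
Paid: the monthly plan 78/103 = 75.7%, Plan Y 779/1228 = 63.4% → the monthly plan
Organic: the monthly plan 357/1051 = 34.0%, Plan Y 24/98 = 24.5% → the monthly plan
Overall: the monthly plan 746/1903 = 39.2%, Plan Y 1071/2212 = 48.4% → Plan Y
The monthly plan wins each signup group but Plan Y wins overall — the comparison reverses. The monthly plan's customers skew toward organic, which has a lower base rate.

Yes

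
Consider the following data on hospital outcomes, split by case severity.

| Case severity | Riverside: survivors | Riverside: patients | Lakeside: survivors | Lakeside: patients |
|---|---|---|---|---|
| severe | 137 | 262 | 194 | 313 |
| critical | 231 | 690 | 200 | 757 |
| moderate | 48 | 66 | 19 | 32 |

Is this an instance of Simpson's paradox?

Severe: Riverside 137/262 = 52.3%, Lakeside 194/313 = 62.0% → Lakeside
Critical: Riverside 231/690 = 33.5%, Lakeside 200/757 = 26.4% → Riverside
Moderate: Riverside 48/66 = 72.7%, Lakeside 19/32 = 59.4% → Riverside
Overall: Riverside 416/1018 = 40.9%, Lakeside 413/1102 = 37.5% → Riverside
Neither sweeps: Riverside wins 2 of 3 groups, Lakeside wins 1. Riverside wins overall but not every group — no Simpson reversal.

No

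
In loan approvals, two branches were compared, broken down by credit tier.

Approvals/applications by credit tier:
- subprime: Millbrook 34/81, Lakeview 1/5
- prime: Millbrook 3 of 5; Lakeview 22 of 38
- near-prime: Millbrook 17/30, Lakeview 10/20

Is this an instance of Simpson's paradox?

Yes

Subprime: Millbrook 34/81 = 42.0%, Lakeview 1/5 = 20.0% → Millbrook
Prime: Millbrook 3/5 = 60.0%, Lakeview 22/38 = 57.9% → Millbrook
Near-prime: Millbrook 17/30 = 56.7%, Lakeview 10/20 = 50.0% → Millbrook
Overall: Millbrook 54/116 = 46.6%, Lakeview 33/63 = 52.4% → Lakeview
Millbrook wins each credit group but Lakeview wins overall — the comparison reverses. Millbrook's applications skew toward subprime, which has a lower base rate.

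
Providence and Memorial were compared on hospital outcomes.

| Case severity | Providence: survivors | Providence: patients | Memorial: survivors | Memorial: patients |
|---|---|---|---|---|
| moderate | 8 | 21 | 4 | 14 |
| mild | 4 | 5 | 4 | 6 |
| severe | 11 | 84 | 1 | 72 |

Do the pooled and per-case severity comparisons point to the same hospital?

Moderate: Providence 8/21 = 38.1%, Memorial 4/14 = 28.6% → Providence
Mild: Providence 4/5 = 80.0%, Memorial 4/6 = 66.7% → Providence
Severe: Providence 11/84 = 13.1%, Memorial 1/72 = 1.4% → Providence
Overall: Providence 23/110 = 20.9%, Memorial 9/92 = 9.8% → Providence
Providence wins overall and in every case group — no reversal.

Yes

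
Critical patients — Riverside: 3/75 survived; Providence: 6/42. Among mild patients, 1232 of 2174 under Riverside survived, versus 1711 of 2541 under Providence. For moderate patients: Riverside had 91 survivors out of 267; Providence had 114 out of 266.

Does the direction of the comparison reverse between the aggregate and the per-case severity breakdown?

No

Critical: Riverside 3/75 = 4.0%, Providence 6/42 = 14.3% → Providence
Mild: Riverside 1232/2174 = 56.7%, Providence 1711/2541 = 67.3% → Providence
Moderate: Riverside 91/267 = 34.1%, Providence 114/266 = 42.9% → Providence
Overall: Riverside 1326/2516 = 52.7%, Providence 1831/2849 = 64.3% → Providence
Providence wins overall and in every case group — no reversal.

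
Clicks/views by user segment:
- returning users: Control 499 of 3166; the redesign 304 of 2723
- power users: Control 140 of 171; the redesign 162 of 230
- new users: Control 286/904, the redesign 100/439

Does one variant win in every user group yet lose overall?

Returning users: Control 499/3166 = 15.8%, the redesign 304/2723 = 11.2% → Control
Power users: Control 140/171 = 81.9%, the redesign 162/230 = 70.4% → Control
New users: Control 286/904 = 31.6%, the redesign 100/439 = 22.8% → Control
Overall: Control 925/4241 = 21.8%, the redesign 566/3392 = 16.7% → Control
Control wins overall and in every user group — no reversal.

No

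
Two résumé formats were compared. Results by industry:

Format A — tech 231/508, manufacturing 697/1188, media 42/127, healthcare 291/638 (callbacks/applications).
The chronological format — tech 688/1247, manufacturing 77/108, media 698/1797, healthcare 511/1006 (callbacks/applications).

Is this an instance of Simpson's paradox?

Yes

Tech: Format A 231/508 = 45.5%, the chronological format 688/1247 = 55.2% → the chronological format
Manufacturing: Format A 697/1188 = 58.7%, the chronological format 77/108 = 71.3% → the chronological format
Media: Format A 42/127 = 33.1%, the chronological format 698/1797 = 38.8% → the chronological format
Healthcare: Format A 291/638 = 45.6%, the chronological format 511/1006 = 50.8% → the chronological format
Overall: Format A 1261/2461 = 51.2%, the chronological format 1974/4158 = 47.5% → Format A
The chronological format wins each industry group but Format A wins overall — the comparison reverses. The chronological format's applications skew toward media, which has a lower base rate.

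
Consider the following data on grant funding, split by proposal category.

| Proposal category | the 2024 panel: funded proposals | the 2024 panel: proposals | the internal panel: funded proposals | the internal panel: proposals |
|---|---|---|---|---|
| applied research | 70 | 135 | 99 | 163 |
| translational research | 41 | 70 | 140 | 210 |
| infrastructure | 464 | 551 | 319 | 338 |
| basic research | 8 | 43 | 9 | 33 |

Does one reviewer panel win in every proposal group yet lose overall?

Applied research: the 2024 panel 70/135 = 51.9%, the internal panel 99/163 = 60.7% → the internal panel
Translational research: the 2024 panel 41/70 = 58.6%, the internal panel 140/210 = 66.7% → the internal panel
Infrastructure: the 2024 panel 464/551 = 84.2%, the internal panel 319/338 = 94.4% → the internal panel
Basic research: the 2024 panel 8/43 = 18.6%, the internal panel 9/33 = 27.3% → the internal panel
Overall: the 2024 panel 583/799 = 73.0%, the internal panel 567/744 = 76.2% → the internal panel
The internal panel wins overall and in every proposal group — no reversal.

No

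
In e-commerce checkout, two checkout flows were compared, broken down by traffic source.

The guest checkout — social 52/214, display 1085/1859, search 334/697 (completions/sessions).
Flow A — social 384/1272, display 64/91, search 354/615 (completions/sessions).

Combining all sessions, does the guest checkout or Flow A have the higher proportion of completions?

the guest checkout

Social: the guest checkout 52/214 = 24.3%, Flow A 384/1272 = 30.2% → Flow A
Display: the guest checkout 1085/1859 = 58.4%, Flow A 64/91 = 70.3% → Flow A
Search: the guest checkout 334/697 = 47.9%, Flow A 354/615 = 57.6% → Flow A
Overall: the guest checkout 1471/2770 = 53.1%, Flow A 802/1978 = 40.5% → the guest checkout
(Flow A wins every traffic group but the guest checkout wins overall — Flow A's sessions skew toward the low-rate social group.)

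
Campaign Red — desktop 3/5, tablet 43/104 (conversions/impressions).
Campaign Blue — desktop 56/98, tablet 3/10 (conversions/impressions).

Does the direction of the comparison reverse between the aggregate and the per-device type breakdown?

Yes

Desktop: Campaign Red 3/5 = 60.0%, Campaign Blue 56/98 = 57.1% → Campaign Red
Tablet: Campaign Red 43/104 = 41.3%, Campaign Blue 3/10 = 30.0% → Campaign Red
Overall: Campaign Red 46/109 = 42.2%, Campaign Blue 59/108 = 54.6% → Campaign Blue
Campaign Red wins each device group but Campaign Blue wins overall — the comparison reverses. Campaign Red's impressions skew toward tablet, which has a lower base rate.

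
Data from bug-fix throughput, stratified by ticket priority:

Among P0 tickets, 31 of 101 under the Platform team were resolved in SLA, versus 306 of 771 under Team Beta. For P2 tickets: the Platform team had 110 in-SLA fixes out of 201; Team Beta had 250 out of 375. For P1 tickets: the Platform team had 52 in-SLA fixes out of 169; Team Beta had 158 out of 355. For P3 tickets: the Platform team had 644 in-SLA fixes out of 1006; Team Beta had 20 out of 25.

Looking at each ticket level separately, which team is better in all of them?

P0: the Platform team 31/101 = 30.7%, Team Beta 306/771 = 39.7% → Team Beta
P2: the Platform team 110/201 = 54.7%, Team Beta 250/375 = 66.7% → Team Beta
P1: the Platform team 52/169 = 30.8%, Team Beta 158/355 = 44.5% → Team Beta
P3: the Platform team 644/1006 = 64.0%, Team Beta 20/25 = 80.0% → Team Beta
Team Beta has the higher rate in all 4 groups.

Team Beta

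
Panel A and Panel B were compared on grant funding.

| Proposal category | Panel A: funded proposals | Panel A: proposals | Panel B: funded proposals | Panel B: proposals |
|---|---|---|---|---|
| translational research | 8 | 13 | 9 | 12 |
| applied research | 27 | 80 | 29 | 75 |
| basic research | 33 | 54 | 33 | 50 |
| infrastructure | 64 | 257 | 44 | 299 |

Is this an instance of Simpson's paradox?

Translational research: Panel A 8/13 = 61.5%, Panel B 9/12 = 75.0% → Panel B
Applied research: Panel A 27/80 = 33.8%, Panel B 29/75 = 38.7% → Panel B
Basic research: Panel A 33/54 = 61.1%, Panel B 33/50 = 66.0% → Panel B
Infrastructure: Panel A 64/257 = 24.9%, Panel B 44/299 = 14.7% → Panel A
Overall: Panel A 132/404 = 32.7%, Panel B 115/436 = 26.4% → Panel A
Neither sweeps: Panel A wins 1 of 4 groups, Panel B wins 3. Panel A wins overall but not every group — no Simpson reversal.

No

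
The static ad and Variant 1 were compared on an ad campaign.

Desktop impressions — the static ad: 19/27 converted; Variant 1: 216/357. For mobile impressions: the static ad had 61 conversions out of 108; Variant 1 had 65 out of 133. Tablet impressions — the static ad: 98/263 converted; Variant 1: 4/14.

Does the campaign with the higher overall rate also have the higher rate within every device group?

No

Desktop: the static ad 19/27 = 70.4%, Variant 1 216/357 = 60.5% → the static ad
Mobile: the static ad 61/108 = 56.5%, Variant 1 65/133 = 48.9% → the static ad
Tablet: the static ad 98/263 = 37.3%, Variant 1 4/14 = 28.6% → the static ad
Overall: the static ad 178/398 = 44.7%, Variant 1 285/504 = 56.5% → Variant 1
The static ad wins each device group but Variant 1 wins overall — the comparison reverses. The static ad's impressions skew toward tablet, which has a lower base rate.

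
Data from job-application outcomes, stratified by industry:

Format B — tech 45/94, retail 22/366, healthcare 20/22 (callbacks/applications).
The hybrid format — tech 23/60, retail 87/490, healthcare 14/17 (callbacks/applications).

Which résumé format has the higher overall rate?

Tech: Format B 45/94 = 47.9%, the hybrid format 23/60 = 38.3% → Format B
Retail: Format B 22/366 = 6.0%, the hybrid format 87/490 = 17.8% → the hybrid format
Healthcare: Format B 20/22 = 90.9%, the hybrid format 14/17 = 82.4% → Format B
Overall: Format B 87/482 = 18.0%, the hybrid format 124/567 = 21.9% → the hybrid format
(Neither sweeps every industry group, but the hybrid format has the higher pooled rate.)

the hybrid format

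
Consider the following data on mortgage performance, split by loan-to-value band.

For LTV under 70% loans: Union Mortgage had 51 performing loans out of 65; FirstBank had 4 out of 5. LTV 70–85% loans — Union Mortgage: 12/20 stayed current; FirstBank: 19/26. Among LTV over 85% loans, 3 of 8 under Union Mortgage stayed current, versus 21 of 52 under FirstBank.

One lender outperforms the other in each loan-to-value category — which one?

FirstBank

LTV under 70%: Union Mortgage 51/65 = 78.5%, FirstBank 4/5 = 80.0% → FirstBank
LTV 70–85%: Union Mortgage 12/20 = 60.0%, FirstBank 19/26 = 73.1% → FirstBank
LTV over 85%: Union Mortgage 3/8 = 37.5%, FirstBank 21/52 = 40.4% → FirstBank
FirstBank has the higher rate in all 3 groups.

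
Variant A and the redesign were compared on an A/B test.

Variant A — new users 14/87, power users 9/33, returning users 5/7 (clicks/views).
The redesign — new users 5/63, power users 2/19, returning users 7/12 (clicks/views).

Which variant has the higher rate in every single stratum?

Variant A

New users: Variant A 14/87 = 16.1%, the redesign 5/63 = 7.9% → Variant A
Power users: Variant A 9/33 = 27.3%, the redesign 2/19 = 10.5% → Variant A
Returning users: Variant A 5/7 = 71.4%, the redesign 7/12 = 58.3% → Variant A
Variant A has the higher rate in all 3 groups.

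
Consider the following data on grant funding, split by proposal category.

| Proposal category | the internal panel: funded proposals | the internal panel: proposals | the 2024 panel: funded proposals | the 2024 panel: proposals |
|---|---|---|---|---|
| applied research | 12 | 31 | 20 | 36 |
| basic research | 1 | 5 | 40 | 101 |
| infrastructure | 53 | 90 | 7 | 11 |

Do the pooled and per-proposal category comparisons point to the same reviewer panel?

No

Applied research: the internal panel 12/31 = 38.7%, the 2024 panel 20/36 = 55.6% → the 2024 panel
Basic research: the internal panel 1/5 = 20.0%, the 2024 panel 40/101 = 39.6% → the 2024 panel
Infrastructure: the internal panel 53/90 = 58.9%, the 2024 panel 7/11 = 63.6% → the 2024 panel
Overall: the internal panel 66/126 = 52.4%, the 2024 panel 67/148 = 45.3% → the internal panel
The 2024 panel wins each proposal group but the internal panel wins overall — the comparison reverses. The 2024 panel's proposals skew toward basic research, which has a lower base rate.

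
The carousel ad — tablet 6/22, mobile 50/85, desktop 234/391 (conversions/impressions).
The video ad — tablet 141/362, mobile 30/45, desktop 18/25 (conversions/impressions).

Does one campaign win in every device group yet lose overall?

Yes

Tablet: the carousel ad 6/22 = 27.3%, the video ad 141/362 = 39.0% → the video ad
Mobile: the carousel ad 50/85 = 58.8%, the video ad 30/45 = 66.7% → the video ad
Desktop: the carousel ad 234/391 = 59.8%, the video ad 18/25 = 72.0% → the video ad
Overall: the carousel ad 290/498 = 58.2%, the video ad 189/432 = 43.8% → the carousel ad
The video ad wins each device group but the carousel ad wins overall — the comparison reverses. The video ad's impressions skew toward tablet, which has a lower base rate.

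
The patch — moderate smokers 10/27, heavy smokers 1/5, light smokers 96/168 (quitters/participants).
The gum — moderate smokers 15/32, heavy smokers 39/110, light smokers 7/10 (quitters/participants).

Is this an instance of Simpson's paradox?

Moderate smokers: the patch 10/27 = 37.0%, the gum 15/32 = 46.9% → the gum
Heavy smokers: the patch 1/5 = 20.0%, the gum 39/110 = 35.5% → the gum
Light smokers: the patch 96/168 = 57.1%, the gum 7/10 = 70.0% → the gum
Overall: the patch 107/200 = 53.5%, the gum 61/152 = 40.1% → the patch
The gum wins each dependence group but the patch wins overall — the comparison reverses. The gum's participants skew toward heavy smokers, which has a lower base rate.

Yes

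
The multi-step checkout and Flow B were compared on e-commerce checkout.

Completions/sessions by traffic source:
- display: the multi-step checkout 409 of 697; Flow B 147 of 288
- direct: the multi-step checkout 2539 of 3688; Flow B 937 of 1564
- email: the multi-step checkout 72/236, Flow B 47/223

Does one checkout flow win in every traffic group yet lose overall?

Display: the multi-step checkout 409/697 = 58.7%, Flow B 147/288 = 51.0% → the multi-step checkout
Direct: the multi-step checkout 2539/3688 = 68.8%, Flow B 937/1564 = 59.9% → the multi-step checkout
Email: the multi-step checkout 72/236 = 30.5%, Flow B 47/223 = 21.1% → the multi-step checkout
Overall: the multi-step checkout 3020/4621 = 65.4%, Flow B 1131/2075 = 54.5% → the multi-step checkout
The multi-step checkout wins overall and in every traffic group — no reversal.

No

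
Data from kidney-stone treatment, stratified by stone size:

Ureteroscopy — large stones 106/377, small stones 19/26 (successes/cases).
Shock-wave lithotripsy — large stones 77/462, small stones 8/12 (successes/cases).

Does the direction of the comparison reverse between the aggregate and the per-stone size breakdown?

Large stones: ureteroscopy 106/377 = 28.1%, shock-wave lithotripsy 77/462 = 16.7% → ureteroscopy
Small stones: ureteroscopy 19/26 = 73.1%, shock-wave lithotripsy 8/12 = 66.7% → ureteroscopy
Overall: ureteroscopy 125/403 = 31.0%, shock-wave lithotripsy 85/474 = 17.9% → ureteroscopy
Ureteroscopy wins overall and in every stone group — no reversal.

No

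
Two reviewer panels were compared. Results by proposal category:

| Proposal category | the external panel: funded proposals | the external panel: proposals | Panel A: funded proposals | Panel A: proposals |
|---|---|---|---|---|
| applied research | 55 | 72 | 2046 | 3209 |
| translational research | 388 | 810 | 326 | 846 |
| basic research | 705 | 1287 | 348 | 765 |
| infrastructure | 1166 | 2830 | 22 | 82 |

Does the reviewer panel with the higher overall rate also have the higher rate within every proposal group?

No

Applied research: the external panel 55/72 = 76.4%, Panel A 2046/3209 = 63.8% → the external panel
Translational research: the external panel 388/810 = 47.9%, Panel A 326/846 = 38.5% → the external panel
Basic research: the external panel 705/1287 = 54.8%, Panel A 348/765 = 45.5% → the external panel
Infrastructure: the external panel 1166/2830 = 41.2%, Panel A 22/82 = 26.8% → the external panel
Overall: the external panel 2314/4999 = 46.3%, Panel A 2742/4902 = 55.9% → Panel A
The external panel wins each proposal group but Panel A wins overall — the comparison reverses. The external panel's proposals skew toward infrastructure, which has a lower base rate.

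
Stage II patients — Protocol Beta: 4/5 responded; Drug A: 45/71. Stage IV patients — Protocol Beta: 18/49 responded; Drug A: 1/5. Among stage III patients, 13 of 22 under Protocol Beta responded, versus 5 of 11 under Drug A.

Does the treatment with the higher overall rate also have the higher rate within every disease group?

No

Stage II: Protocol Beta 4/5 = 80.0%, Drug A 45/71 = 63.4% → Protocol Beta
Stage IV: Protocol Beta 18/49 = 36.7%, Drug A 1/5 = 20.0% → Protocol Beta
Stage III: Protocol Beta 13/22 = 59.1%, Drug A 5/11 = 45.5% → Protocol Beta
Overall: Protocol Beta 35/76 = 46.1%, Drug A 51/87 = 58.6% → Drug A
Protocol Beta wins each disease group but Drug A wins overall — the comparison reverses. Protocol Beta's patients skew toward stage IV, which has a lower base rate.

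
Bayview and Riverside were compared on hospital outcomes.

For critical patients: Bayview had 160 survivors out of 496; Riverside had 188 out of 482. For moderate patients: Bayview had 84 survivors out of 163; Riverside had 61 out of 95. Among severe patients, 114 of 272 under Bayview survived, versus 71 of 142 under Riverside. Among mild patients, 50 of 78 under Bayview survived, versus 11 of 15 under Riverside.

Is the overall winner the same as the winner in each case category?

Yes

Critical: Bayview 160/496 = 32.3%, Riverside 188/482 = 39.0% → Riverside
Moderate: Bayview 84/163 = 51.5%, Riverside 61/95 = 64.2% → Riverside
Severe: Bayview 114/272 = 41.9%, Riverside 71/142 = 50.0% → Riverside
Mild: Bayview 50/78 = 64.1%, Riverside 11/15 = 73.3% → Riverside
Overall: Bayview 408/1009 = 40.4%, Riverside 331/734 = 45.1% → Riverside
Riverside wins overall and in every case group — no reversal.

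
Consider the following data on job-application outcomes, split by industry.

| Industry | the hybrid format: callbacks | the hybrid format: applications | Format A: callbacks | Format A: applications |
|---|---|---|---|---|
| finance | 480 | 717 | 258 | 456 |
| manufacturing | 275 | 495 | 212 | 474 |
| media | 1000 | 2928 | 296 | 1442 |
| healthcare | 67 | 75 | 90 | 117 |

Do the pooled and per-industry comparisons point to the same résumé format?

Yes

Finance: the hybrid format 480/717 = 66.9%, Format A 258/456 = 56.6% → the hybrid format
Manufacturing: the hybrid format 275/495 = 55.6%, Format A 212/474 = 44.7% → the hybrid format
Media: the hybrid format 1000/2928 = 34.2%, Format A 296/1442 = 20.5% → the hybrid format
Healthcare: the hybrid format 67/75 = 89.3%, Format A 90/117 = 76.9% → the hybrid format
Overall: the hybrid format 1822/4215 = 43.2%, Format A 856/2489 = 34.4% → the hybrid format
The hybrid format wins overall and in every industry group — no reversal.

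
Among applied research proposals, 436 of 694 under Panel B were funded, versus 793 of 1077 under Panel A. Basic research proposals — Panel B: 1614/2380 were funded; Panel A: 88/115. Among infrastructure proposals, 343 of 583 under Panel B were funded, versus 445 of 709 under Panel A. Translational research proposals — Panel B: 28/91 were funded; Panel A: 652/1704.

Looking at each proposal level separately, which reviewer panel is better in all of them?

Applied research: Panel B 436/694 = 62.8%, Panel A 793/1077 = 73.6% → Panel A
Basic research: Panel B 1614/2380 = 67.8%, Panel A 88/115 = 76.5% → Panel A
Infrastructure: Panel B 343/583 = 58.8%, Panel A 445/709 = 62.8% → Panel A
Translational research: Panel B 28/91 = 30.8%, Panel A 652/1704 = 38.3% → Panel A
Panel A has the higher rate in all 4 groups.

Panel A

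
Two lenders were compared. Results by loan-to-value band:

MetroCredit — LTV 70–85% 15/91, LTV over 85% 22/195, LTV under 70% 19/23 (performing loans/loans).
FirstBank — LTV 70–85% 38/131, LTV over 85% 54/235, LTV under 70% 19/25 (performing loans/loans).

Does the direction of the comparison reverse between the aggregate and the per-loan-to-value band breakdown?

LTV 70–85%: MetroCredit 15/91 = 16.5%, FirstBank 38/131 = 29.0% → FirstBank
LTV over 85%: MetroCredit 22/195 = 11.3%, FirstBank 54/235 = 23.0% → FirstBank
LTV under 70%: MetroCredit 19/23 = 82.6%, FirstBank 19/25 = 76.0% → MetroCredit
Overall: MetroCredit 56/309 = 18.1%, FirstBank 111/391 = 28.4% → FirstBank
Neither sweeps: MetroCredit wins 1 of 3 groups, FirstBank wins 2. FirstBank wins overall but not every group — no Simpson reversal.

No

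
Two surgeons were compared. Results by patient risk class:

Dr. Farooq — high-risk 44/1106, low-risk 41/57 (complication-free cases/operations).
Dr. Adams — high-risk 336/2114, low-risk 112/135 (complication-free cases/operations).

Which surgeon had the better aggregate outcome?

Dr. Adams

High-risk: Dr. Farooq 44/1106 = 4.0%, Dr. Adams 336/2114 = 15.9% → Dr. Adams
Low-risk: Dr. Farooq 41/57 = 71.9%, Dr. Adams 112/135 = 83.0% → Dr. Adams
Overall: Dr. Farooq 85/1163 = 7.3%, Dr. Adams 448/2249 = 19.9% → Dr. Adams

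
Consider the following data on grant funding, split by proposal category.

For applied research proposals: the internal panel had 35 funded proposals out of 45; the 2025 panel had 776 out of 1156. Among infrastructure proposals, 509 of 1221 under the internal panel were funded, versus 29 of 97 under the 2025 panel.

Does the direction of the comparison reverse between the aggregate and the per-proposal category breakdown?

Yes

Applied research: the internal panel 35/45 = 77.8%, the 2025 panel 776/1156 = 67.1% → the internal panel
Infrastructure: the internal panel 509/1221 = 41.7%, the 2025 panel 29/97 = 29.9% → the internal panel
Overall: the internal panel 544/1266 = 43.0%, the 2025 panel 805/1253 = 64.2% → the 2025 panel
The internal panel wins each proposal group but the 2025 panel wins overall — the comparison reverses. The internal panel's proposals skew toward infrastructure, which has a lower base rate.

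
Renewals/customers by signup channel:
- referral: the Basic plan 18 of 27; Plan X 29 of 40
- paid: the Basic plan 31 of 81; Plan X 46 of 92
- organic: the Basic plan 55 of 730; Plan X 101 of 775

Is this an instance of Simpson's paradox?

Referral: the Basic plan 18/27 = 66.7%, Plan X 29/40 = 72.5% → Plan X
Paid: the Basic plan 31/81 = 38.3%, Plan X 46/92 = 50.0% → Plan X
Organic: the Basic plan 55/730 = 7.5%, Plan X 101/775 = 13.0% → Plan X
Overall: the Basic plan 104/838 = 12.4%, Plan X 176/907 = 19.4% → Plan X
Plan X wins overall and in every signup group — no reversal.

No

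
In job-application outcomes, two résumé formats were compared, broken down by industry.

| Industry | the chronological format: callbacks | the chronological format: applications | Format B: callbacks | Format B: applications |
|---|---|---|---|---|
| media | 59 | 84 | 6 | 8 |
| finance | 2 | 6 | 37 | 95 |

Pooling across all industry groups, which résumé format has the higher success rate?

the chronological format

Media: the chronological format 59/84 = 70.2%, Format B 6/8 = 75.0% → Format B
Finance: the chronological format 2/6 = 33.3%, Format B 37/95 = 38.9% → Format B
Overall: the chronological format 61/90 = 67.8%, Format B 43/103 = 41.7% → the chronological format
(Format B wins every industry group but the chronological format wins overall — Format B's applications skew toward the low-rate finance group.)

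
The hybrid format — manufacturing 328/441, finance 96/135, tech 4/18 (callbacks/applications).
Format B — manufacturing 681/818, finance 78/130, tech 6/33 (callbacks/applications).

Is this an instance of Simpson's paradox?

Manufacturing: the hybrid format 328/441 = 74.4%, Format B 681/818 = 83.3% → Format B
Finance: the hybrid format 96/135 = 71.1%, Format B 78/130 = 60.0% → the hybrid format
Tech: the hybrid format 4/18 = 22.2%, Format B 6/33 = 18.2% → the hybrid format
Overall: the hybrid format 428/594 = 72.1%, Format B 765/981 = 78.0% → Format B
Neither sweeps: the hybrid format wins 2 of 3 groups, Format B wins 1. Format B wins overall but not every group — no Simpson reversal.

No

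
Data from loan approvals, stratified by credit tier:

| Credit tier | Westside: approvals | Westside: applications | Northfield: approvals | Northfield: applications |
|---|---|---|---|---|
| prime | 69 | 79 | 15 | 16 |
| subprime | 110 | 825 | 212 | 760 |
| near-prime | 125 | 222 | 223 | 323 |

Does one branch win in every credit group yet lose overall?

No

Prime: Westside 69/79 = 87.3%, Northfield 15/16 = 93.8% → Northfield
Subprime: Westside 110/825 = 13.3%, Northfield 212/760 = 27.9% → Northfield
Near-prime: Westside 125/222 = 56.3%, Northfield 223/323 = 69.0% → Northfield
Overall: Westside 304/1126 = 27.0%, Northfield 450/1099 = 40.9% → Northfield
Northfield wins overall and in every credit group — no reversal.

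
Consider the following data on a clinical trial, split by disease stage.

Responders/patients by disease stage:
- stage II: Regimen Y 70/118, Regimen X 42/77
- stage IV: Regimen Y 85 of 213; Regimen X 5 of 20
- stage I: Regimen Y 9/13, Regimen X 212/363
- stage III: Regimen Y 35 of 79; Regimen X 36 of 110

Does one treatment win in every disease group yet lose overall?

Yes

Stage II: Regimen Y 70/118 = 59.3%, Regimen X 42/77 = 54.5% → Regimen Y
Stage IV: Regimen Y 85/213 = 39.9%, Regimen X 5/20 = 25.0% → Regimen Y
Stage I: Regimen Y 9/13 = 69.2%, Regimen X 212/363 = 58.4% → Regimen Y
Stage III: Regimen Y 35/79 = 44.3%, Regimen X 36/110 = 32.7% → Regimen Y
Overall: Regimen Y 199/423 = 47.0%, Regimen X 295/570 = 51.8% → Regimen X
Regimen Y wins each disease group but Regimen X wins overall — the comparison reverses. Regimen Y's patients skew toward stage IV, which has a lower base rate.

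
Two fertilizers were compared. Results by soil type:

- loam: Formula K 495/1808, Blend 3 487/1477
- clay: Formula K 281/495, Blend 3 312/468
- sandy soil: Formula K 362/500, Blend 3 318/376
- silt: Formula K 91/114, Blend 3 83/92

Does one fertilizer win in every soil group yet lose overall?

Loam: Formula K 495/1808 = 27.4%, Blend 3 487/1477 = 33.0% → Blend 3
Clay: Formula K 281/495 = 56.8%, Blend 3 312/468 = 66.7% → Blend 3
Sandy soil: Formula K 362/500 = 72.4%, Blend 3 318/376 = 84.6% → Blend 3
Silt: Formula K 91/114 = 79.8%, Blend 3 83/92 = 90.2% → Blend 3
Overall: Formula K 1229/2917 = 42.1%, Blend 3 1200/2413 = 49.7% → Blend 3
Blend 3 wins overall and in every soil group — no reversal.

No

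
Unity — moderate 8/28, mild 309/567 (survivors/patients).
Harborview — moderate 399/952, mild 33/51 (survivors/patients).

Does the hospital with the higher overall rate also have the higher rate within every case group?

Moderate: Unity 8/28 = 28.6%, Harborview 399/952 = 41.9% → Harborview
Mild: Unity 309/567 = 54.5%, Harborview 33/51 = 64.7% → Harborview
Overall: Unity 317/595 = 53.3%, Harborview 432/1003 = 43.1% → Unity
Harborview wins each case group but Unity wins overall — the comparison reverses. Harborview's patients skew toward moderate, which has a lower base rate.

No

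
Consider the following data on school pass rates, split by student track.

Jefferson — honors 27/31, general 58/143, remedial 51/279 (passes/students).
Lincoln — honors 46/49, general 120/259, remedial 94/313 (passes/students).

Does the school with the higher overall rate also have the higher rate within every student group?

Yes

Honors: Jefferson 27/31 = 87.1%, Lincoln 46/49 = 93.9% → Lincoln
General: Jefferson 58/143 = 40.6%, Lincoln 120/259 = 46.3% → Lincoln
Remedial: Jefferson 51/279 = 18.3%, Lincoln 94/313 = 30.0% → Lincoln
Overall: Jefferson 136/453 = 30.0%, Lincoln 260/621 = 41.9% → Lincoln
Lincoln wins overall and in every student group — no reversal.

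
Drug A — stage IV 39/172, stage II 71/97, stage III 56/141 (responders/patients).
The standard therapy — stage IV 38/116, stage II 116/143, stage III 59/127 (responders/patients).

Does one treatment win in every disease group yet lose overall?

Stage IV: Drug A 39/172 = 22.7%, the standard therapy 38/116 = 32.8% → the standard therapy
Stage II: Drug A 71/97 = 73.2%, the standard therapy 116/143 = 81.1% → the standard therapy
Stage III: Drug A 56/141 = 39.7%, the standard therapy 59/127 = 46.5% → the standard therapy
Overall: Drug A 166/410 = 40.5%, the standard therapy 213/386 = 55.2% → the standard therapy
The standard therapy wins overall and in every disease group — no reversal.

No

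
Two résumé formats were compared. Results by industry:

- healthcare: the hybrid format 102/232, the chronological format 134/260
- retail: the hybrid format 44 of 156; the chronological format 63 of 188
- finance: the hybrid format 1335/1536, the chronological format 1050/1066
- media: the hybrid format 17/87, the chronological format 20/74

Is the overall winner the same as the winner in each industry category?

Yes

Healthcare: the hybrid format 102/232 = 44.0%, the chronological format 134/260 = 51.5% → the chronological format
Retail: the hybrid format 44/156 = 28.2%, the chronological format 63/188 = 33.5% → the chronological format
Finance: the hybrid format 1335/1536 = 86.9%, the chronological format 1050/1066 = 98.5% → the chronological format
Media: the hybrid format 17/87 = 19.5%, the chronological format 20/74 = 27.0% → the chronological format
Overall: the hybrid format 1498/2011 = 74.5%, the chronological format 1267/1588 = 79.8% → the chronological format
The chronological format wins overall and in every industry group — no reversal.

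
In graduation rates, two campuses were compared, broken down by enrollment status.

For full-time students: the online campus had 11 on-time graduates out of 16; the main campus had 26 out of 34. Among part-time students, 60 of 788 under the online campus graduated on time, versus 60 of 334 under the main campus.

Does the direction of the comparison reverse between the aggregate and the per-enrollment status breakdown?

No

Full-time: the online campus 11/16 = 68.8%, the main campus 26/34 = 76.5% → the main campus
Part-time: the online campus 60/788 = 7.6%, the main campus 60/334 = 18.0% → the main campus
Overall: the online campus 71/804 = 8.8%, the main campus 86/368 = 23.4% → the main campus
The main campus wins overall and in every enrollment group — no reversal.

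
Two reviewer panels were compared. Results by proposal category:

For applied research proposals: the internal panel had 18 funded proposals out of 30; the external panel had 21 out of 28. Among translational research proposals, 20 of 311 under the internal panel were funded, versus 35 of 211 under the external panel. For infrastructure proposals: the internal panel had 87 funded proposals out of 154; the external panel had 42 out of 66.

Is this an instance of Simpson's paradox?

No

Applied research: the internal panel 18/30 = 60.0%, the external panel 21/28 = 75.0% → the external panel
Translational research: the internal panel 20/311 = 6.4%, the external panel 35/211 = 16.6% → the external panel
Infrastructure: the internal panel 87/154 = 56.5%, the external panel 42/66 = 63.6% → the external panel
Overall: the internal panel 125/495 = 25.3%, the external panel 98/305 = 32.1% → the external panel
The external panel wins overall and in every proposal group — no reversal.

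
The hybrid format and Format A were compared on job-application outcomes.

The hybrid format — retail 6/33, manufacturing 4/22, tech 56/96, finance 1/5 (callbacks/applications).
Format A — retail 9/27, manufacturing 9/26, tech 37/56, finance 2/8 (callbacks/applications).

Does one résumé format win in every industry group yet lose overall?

Retail: the hybrid format 6/33 = 18.2%, Format A 9/27 = 33.3% → Format A
Manufacturing: the hybrid format 4/22 = 18.2%, Format A 9/26 = 34.6% → Format A
Tech: the hybrid format 56/96 = 58.3%, Format A 37/56 = 66.1% → Format A
Finance: the hybrid format 1/5 = 20.0%, Format A 2/8 = 25.0% → Format A
Overall: the hybrid format 67/156 = 42.9%, Format A 57/117 = 48.7% → Format A
Format A wins overall and in every industry group — no reversal.

No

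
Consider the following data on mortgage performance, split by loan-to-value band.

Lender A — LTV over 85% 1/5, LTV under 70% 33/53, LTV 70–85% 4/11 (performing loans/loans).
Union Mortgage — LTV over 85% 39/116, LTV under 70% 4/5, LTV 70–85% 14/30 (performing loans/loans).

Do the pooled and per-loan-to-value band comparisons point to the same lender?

No

LTV over 85%: Lender A 1/5 = 20.0%, Union Mortgage 39/116 = 33.6% → Union Mortgage
LTV under 70%: Lender A 33/53 = 62.3%, Union Mortgage 4/5 = 80.0% → Union Mortgage
LTV 70–85%: Lender A 4/11 = 36.4%, Union Mortgage 14/30 = 46.7% → Union Mortgage
Overall: Lender A 38/69 = 55.1%, Union Mortgage 57/151 = 37.7% → Lender A
Union Mortgage wins each loan-to-value group but Lender A wins overall — the comparison reverses. Union Mortgage's loans skew toward LTV over 85%, which has a lower base rate.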